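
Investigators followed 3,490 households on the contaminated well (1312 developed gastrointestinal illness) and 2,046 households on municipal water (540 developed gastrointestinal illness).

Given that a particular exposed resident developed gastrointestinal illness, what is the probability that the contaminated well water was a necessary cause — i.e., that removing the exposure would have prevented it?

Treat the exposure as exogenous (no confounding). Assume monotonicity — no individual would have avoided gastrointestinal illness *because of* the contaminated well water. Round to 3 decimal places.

PN ≈ 0.298

p₁ = P(outcome | exposed) = 1312/3490 = 0.37593
p₀ = P(outcome | unexposed) = 540/2046 = 0.26393
Under exogeneity and monotonicity, PN = (p₁ − p₀) / p₁.
PN = (0.37593 − 0.26393) / 0.37593 = 0.112 / 0.37593 ≈ 0.2979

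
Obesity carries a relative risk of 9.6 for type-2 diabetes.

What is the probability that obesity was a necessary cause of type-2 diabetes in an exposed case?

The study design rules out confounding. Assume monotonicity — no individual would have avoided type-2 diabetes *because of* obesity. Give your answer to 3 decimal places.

Under exogeneity and monotonicity, PN = (RR − 1) / RR = 1 − 1/RR.
PN = (9.6 − 1) / 9.6 = 8.6 / 9.6 ≈ 0.8958

PN ≈ 0.896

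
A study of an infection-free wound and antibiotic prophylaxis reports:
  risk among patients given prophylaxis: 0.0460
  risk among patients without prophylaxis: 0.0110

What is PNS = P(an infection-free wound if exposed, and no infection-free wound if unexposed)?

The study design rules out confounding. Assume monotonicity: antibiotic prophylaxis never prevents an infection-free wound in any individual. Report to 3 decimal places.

Let p₁ = 0.046, p₀ = 0.011.
Under exogeneity and monotonicity, PNS = p₁ − p₀.
PNS = 0.046 − 0.011 = 0.035

PNS ≈ 0.035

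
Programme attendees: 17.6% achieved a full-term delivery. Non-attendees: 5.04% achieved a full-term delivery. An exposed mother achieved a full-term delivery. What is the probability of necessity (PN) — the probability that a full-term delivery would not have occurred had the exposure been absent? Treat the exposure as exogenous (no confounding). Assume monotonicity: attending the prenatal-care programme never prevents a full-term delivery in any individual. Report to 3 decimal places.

PN ≈ 0.714

p₁ = 0.176, p₀ = 0.0504.
Under exogeneity and monotonicity, PN = (p₁ − p₀) / p₁.
PN = (0.176 − 0.0504) / 0.176 = 0.1256 / 0.176 ≈ 0.7136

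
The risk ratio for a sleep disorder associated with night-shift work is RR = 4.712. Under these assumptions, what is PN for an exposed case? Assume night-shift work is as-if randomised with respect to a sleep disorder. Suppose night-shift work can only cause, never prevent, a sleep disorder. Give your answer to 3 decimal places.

Under exogeneity and monotonicity, PN = (RR − 1) / RR = 1 − 1/RR.
PN = (4.712 − 1) / 4.712 = 3.712 / 4.712 ≈ 0.7878

PN ≈ 0.788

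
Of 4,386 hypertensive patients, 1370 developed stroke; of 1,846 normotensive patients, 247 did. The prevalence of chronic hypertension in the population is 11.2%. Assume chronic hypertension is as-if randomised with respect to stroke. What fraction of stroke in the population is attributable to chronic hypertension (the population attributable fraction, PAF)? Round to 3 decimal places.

PAF ≈ 0.130

p₁ = P(outcome | exposed) = 1370/4386 = 0.31236
p₀ = P(outcome | unexposed) = 247/1846 = 0.1338
Overall risk P(Y=1) = π·p₁ + (1−π)·p₀ = 0.112×0.31236 + 0.888×0.1338 = 0.1538.
Under exogeneity, PAF = [P(Y=1) − p₀] / P(Y=1).
PAF = (0.1538 − 0.1338) / 0.1538 ≈ 0.1300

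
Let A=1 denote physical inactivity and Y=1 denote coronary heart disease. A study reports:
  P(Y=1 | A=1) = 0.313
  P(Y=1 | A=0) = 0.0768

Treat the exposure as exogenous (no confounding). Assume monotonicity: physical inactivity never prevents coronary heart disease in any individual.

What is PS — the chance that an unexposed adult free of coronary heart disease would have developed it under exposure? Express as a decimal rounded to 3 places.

Let p₁ = 0.313, p₀ = 0.0768.
Under exogeneity and monotonicity, PS = (p₁ − p₀) / (1 − p₀).
PS = (0.313 − 0.0768) / (1 − 0.0768) = 0.2362 / 0.9232 ≈ 0.2558

PS ≈ 0.256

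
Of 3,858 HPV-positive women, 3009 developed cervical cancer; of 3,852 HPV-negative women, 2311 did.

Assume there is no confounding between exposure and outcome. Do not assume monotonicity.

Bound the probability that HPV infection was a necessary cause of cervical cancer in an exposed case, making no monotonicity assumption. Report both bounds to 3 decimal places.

0.231 ≤ PN ≤ 0.513

p₁ = P(outcome | exposed) = 3009/3858 = 0.77994
p₀ = P(outcome | unexposed) = 2311/3852 = 0.59995
Under exogeneity alone the bounds on PN are max{0,(p₁−p₀)/p₁} ≤ PN ≤ min{1,(1−p₀)/p₁}.
  lower = (p₁ − p₀)/p₁ = 0.17999 / 0.77994 ≈ 0.2308
  upper = min{1, (1 − p₀)/p₁} = 0.40005 / 0.77994 ≈ 0.5129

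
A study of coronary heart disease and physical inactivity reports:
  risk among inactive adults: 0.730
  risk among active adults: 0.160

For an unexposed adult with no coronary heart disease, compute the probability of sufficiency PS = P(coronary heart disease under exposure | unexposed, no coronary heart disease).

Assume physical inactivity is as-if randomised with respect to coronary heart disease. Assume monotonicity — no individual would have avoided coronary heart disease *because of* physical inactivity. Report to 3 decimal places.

PS ≈ 0.679

Let p₁ = 0.73, p₀ = 0.16.
Under exogeneity and monotonicity, PS = (p₁ − p₀) / (1 − p₀).
PS = (0.73 − 0.16) / (1 − 0.16) = 0.57 / 0.84 ≈ 0.6786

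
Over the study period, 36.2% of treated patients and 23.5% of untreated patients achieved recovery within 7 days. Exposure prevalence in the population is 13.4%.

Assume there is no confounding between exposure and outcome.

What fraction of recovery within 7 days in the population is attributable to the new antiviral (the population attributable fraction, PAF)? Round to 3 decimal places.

p₁ = 0.362, p₀ = 0.235.
Overall risk P(Y=1) = π·p₁ + (1−π)·p₀ = 0.134×0.362 + 0.866×0.235 = 0.25202.
Under exogeneity, PAF = [P(Y=1) − p₀] / P(Y=1).
PAF = (0.25202 − 0.235) / 0.25202 ≈ 0.0675

PAF ≈ 0.068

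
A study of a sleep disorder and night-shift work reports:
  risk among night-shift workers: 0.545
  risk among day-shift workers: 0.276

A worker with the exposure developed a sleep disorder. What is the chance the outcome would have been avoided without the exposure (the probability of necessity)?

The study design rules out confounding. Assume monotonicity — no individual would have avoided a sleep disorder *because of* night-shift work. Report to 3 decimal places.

Let p₁ = 0.545, p₀ = 0.276.
Under exogeneity and monotonicity, PN = (p₁ − p₀) / p₁.
PN = (0.545 − 0.276) / 0.545 = 0.269 / 0.545 ≈ 0.4936

PN ≈ 0.494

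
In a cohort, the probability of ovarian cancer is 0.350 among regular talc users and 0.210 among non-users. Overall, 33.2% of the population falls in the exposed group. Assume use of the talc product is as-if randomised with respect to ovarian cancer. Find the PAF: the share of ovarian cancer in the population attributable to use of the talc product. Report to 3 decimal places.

Let p₁ = 0.35, p₀ = 0.21.
Overall risk P(Y=1) = π·p₁ + (1−π)·p₀ = 0.332×0.35 + 0.668×0.21 = 0.25648.
Under exogeneity, PAF = [P(Y=1) − p₀] / P(Y=1).
PAF = (0.25648 − 0.21) / 0.25648 ≈ 0.1812

PAF ≈ 0.181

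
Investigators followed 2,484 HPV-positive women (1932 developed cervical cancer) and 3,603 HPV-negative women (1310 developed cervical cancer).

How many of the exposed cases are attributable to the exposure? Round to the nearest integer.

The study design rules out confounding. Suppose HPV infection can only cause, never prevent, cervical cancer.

p₁ = P(outcome | exposed) = 1932/2484 = 0.77778
p₀ = P(outcome | unexposed) = 1310/3603 = 0.36359
PN = (p₁ − p₀)/p₁ = (0.77778 − 0.36359) / 0.77778 ≈ 0.53253.
Attributable cases ≈ PN × (exposed cases) = 0.53253 × 1932 ≈ 1028.85.

about 1029 cases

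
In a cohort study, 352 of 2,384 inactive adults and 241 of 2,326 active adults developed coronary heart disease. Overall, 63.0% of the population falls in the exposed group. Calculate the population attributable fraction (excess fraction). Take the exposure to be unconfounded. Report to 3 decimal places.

PAF ≈ 0.211

p₁ = P(outcome | exposed) = 352/2384 = 0.14765
p₀ = P(outcome | unexposed) = 241/2326 = 0.10361
Overall risk P(Y=1) = π·p₁ + (1−π)·p₀ = 0.63×0.14765 + 0.37×0.10361 = 0.13136.
Under exogeneity, PAF = [P(Y=1) − p₀] / P(Y=1).
PAF = (0.13136 − 0.10361) / 0.13136 ≈ 0.2112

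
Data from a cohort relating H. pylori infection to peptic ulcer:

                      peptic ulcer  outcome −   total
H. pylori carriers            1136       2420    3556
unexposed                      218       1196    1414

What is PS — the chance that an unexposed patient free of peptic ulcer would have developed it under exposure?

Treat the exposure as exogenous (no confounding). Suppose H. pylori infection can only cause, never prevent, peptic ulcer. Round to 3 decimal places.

p₁ = P(outcome | exposed) = 1136/3556 = 0.31946
p₀ = P(outcome | unexposed) = 218/1414 = 0.15417
Under exogeneity and monotonicity, PS = (p₁ − p₀)/(1 − p₀).
PS = (0.31946 − 0.15417) / 0.84583 ≈ 0.1954

PS ≈ 0.195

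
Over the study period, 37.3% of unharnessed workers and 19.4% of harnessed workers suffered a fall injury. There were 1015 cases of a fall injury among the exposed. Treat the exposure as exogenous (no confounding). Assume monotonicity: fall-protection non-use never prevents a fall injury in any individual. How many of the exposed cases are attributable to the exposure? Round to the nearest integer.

about 487 cases

p₁ = 0.373, p₀ = 0.194.
PN = (p₁ − p₀)/p₁ = (0.373 − 0.194) / 0.373 ≈ 0.47989.
Attributable cases ≈ PN × (exposed cases) = 0.47989 × 1015 ≈ 487.09.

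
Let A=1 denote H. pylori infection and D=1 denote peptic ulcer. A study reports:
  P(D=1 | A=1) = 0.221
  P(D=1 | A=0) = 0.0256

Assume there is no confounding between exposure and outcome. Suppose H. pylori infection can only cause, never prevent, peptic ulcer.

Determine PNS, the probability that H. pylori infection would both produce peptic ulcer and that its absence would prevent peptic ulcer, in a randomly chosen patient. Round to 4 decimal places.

PNS ≈ 0.1954

Let p₁ = 0.221, p₀ = 0.0256.
Under exogeneity and monotonicity, PNS = p₁ − p₀.
PNS = 0.221 − 0.0256 = 0.1954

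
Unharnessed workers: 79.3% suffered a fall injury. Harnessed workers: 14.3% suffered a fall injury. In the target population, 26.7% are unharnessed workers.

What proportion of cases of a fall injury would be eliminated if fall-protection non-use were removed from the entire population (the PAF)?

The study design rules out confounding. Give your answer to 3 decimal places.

p₁ = 0.793, p₀ = 0.143.
Overall risk P(Y=1) = π·p₁ + (1−π)·p₀ = 0.267×0.793 + 0.733×0.143 = 0.31655.
Under exogeneity, PAF = [P(Y=1) − p₀] / P(Y=1).
PAF = (0.31655 − 0.143) / 0.31655 ≈ 0.5483

PAF ≈ 0.548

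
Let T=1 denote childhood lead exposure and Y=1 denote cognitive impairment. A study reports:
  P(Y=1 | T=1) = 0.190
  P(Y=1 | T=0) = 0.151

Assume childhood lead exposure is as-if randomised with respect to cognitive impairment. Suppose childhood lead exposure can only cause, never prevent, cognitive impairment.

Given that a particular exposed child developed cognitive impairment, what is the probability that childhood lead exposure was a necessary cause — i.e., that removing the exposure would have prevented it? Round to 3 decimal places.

Let p₁ = 0.19, p₀ = 0.151.
Under exogeneity and monotonicity, PN = (p₁ − p₀) / p₁.
PN = (0.19 − 0.151) / 0.19 = 0.039 / 0.19 ≈ 0.2053

PN ≈ 0.205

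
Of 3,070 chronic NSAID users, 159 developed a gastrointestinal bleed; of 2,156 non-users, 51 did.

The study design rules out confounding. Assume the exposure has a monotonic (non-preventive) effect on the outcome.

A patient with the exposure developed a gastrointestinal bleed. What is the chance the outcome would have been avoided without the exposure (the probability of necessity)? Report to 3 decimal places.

p₁ = P(outcome | exposed) = 159/3070 = 0.051792
p₀ = P(outcome | unexposed) = 51/2156 = 0.023655
Under exogeneity and monotonicity, PN = (p₁ − p₀) / p₁.
PN = (0.051792 − 0.023655) / 0.051792 = 0.028137 / 0.051792 ≈ 0.5433

PN ≈ 0.543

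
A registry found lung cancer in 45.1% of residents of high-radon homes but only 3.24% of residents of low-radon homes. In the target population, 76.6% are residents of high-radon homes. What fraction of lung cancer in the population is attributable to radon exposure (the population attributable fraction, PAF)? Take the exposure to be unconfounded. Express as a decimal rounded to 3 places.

PAF ≈ 0.908

p₁ = 0.451, p₀ = 0.0324.
Overall risk P(Y=1) = π·p₁ + (1−π)·p₀ = 0.766×0.451 + 0.234×0.0324 = 0.35305.
Under exogeneity, PAF = [P(Y=1) − p₀] / P(Y=1).
PAF = (0.35305 − 0.0324) / 0.35305 ≈ 0.9082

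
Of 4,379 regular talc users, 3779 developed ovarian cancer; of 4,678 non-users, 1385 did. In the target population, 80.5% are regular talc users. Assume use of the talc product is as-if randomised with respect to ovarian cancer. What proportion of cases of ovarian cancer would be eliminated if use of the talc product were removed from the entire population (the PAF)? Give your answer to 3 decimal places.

PAF ≈ 0.607

p₁ = P(outcome | exposed) = 3779/4379 = 0.86298
p₀ = P(outcome | unexposed) = 1385/4678 = 0.29607
Overall risk P(Y=1) = π·p₁ + (1−π)·p₀ = 0.805×0.86298 + 0.195×0.29607 = 0.75243.
Under exogeneity, PAF = [P(Y=1) − p₀] / P(Y=1).
PAF = (0.75243 − 0.29607) / 0.75243 ≈ 0.6065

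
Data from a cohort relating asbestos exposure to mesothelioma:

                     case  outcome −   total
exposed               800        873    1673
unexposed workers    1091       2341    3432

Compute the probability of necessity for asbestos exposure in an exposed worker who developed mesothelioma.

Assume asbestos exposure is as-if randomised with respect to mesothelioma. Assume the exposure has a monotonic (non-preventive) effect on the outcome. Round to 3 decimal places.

PN ≈ 0.335

p₁ = P(outcome | exposed) = 800/1673 = 0.47818
p₀ = P(outcome | unexposed) = 1091/3432 = 0.31789
Under exogeneity and monotonicity, PN = (p₁ − p₀) / p₁.
PN = (0.47818 − 0.31789) / 0.47818 = 0.16029 / 0.47818 ≈ 0.3352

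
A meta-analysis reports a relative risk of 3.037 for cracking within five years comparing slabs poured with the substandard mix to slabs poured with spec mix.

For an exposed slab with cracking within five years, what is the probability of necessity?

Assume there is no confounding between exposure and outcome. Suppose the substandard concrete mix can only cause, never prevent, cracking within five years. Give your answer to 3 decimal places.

Under exogeneity and monotonicity, PN = (RR − 1) / RR = 1 − 1/RR.
PN = (3.037 − 1) / 3.037 = 2.037 / 3.037 ≈ 0.6707

PN ≈ 0.671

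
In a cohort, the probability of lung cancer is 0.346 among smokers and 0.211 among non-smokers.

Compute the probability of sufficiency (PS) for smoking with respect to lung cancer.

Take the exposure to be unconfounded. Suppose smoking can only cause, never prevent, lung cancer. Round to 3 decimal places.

Let p₁ = 0.346, p₀ = 0.211.
Under exogeneity and monotonicity, PS = (p₁ − p₀) / (1 − p₀).
PS = (0.346 − 0.211) / (1 − 0.211) = 0.135 / 0.789 ≈ 0.1711

PS ≈ 0.171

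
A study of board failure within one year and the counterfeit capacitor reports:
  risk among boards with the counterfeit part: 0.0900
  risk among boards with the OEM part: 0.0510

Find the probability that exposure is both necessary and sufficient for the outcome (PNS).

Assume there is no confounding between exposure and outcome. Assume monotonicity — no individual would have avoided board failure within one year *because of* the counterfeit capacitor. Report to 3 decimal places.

Let p₁ = 0.09, p₀ = 0.051.
Under exogeneity and monotonicity, PNS = p₁ − p₀.
PNS = 0.09 − 0.051 = 0.039

PNS ≈ 0.039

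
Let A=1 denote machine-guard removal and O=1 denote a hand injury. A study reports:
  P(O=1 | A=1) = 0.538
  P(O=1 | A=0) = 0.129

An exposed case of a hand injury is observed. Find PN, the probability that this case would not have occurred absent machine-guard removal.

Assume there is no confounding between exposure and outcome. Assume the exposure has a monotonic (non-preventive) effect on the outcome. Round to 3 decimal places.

PN ≈ 0.760

Let p₁ = 0.538, p₀ = 0.129.
Under exogeneity and monotonicity, PN = (p₁ − p₀) / p₁.
PN = (0.538 − 0.129) / 0.538 = 0.409 / 0.538 ≈ 0.7602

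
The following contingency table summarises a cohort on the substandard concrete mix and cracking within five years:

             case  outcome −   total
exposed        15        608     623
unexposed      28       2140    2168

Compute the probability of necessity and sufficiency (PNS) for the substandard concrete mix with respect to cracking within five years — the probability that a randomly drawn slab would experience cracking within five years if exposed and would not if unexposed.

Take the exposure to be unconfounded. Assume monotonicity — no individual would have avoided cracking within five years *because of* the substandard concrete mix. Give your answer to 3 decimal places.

p₁ = P(outcome | exposed) = 15/623 = 0.024077
p₀ = P(outcome | unexposed) = 28/2168 = 0.012915
Under exogeneity and monotonicity, PNS = p₁ − p₀.
PNS = 0.024077 − 0.012915 = 0.011162

PNS ≈ 0.011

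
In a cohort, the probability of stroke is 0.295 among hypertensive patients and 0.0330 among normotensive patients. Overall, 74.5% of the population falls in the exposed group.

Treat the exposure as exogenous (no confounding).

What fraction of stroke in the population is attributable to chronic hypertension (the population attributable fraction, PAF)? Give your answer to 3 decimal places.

Let p₁ = 0.295, p₀ = 0.033.
Overall risk P(Y=1) = π·p₁ + (1−π)·p₀ = 0.745×0.295 + 0.255×0.033 = 0.22819.
Under exogeneity, PAF = [P(Y=1) − p₀] / P(Y=1).
PAF = (0.22819 − 0.033) / 0.22819 ≈ 0.8554

PAF ≈ 0.855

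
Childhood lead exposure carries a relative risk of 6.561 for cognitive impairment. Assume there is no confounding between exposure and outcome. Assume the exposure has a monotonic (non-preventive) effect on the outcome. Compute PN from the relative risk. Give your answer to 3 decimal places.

Under exogeneity and monotonicity, PN = (RR − 1) / RR = 1 − 1/RR.
PN = (6.561 − 1) / 6.561 = 5.561 / 6.561 ≈ 0.8476

PN ≈ 0.848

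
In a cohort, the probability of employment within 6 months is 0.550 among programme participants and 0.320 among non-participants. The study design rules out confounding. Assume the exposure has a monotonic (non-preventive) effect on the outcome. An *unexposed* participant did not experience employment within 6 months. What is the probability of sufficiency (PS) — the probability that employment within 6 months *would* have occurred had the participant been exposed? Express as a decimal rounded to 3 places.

PS ≈ 0.338

Let p₁ = 0.55, p₀ = 0.32.
Under exogeneity and monotonicity, PS = (p₁ − p₀) / (1 − p₀).
PS = (0.55 − 0.32) / (1 − 0.32) = 0.23 / 0.68 ≈ 0.3382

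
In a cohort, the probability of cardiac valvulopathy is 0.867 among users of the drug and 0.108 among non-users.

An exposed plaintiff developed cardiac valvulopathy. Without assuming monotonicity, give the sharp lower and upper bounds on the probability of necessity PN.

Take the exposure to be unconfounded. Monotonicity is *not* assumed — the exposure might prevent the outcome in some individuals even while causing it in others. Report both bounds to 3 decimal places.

0.875 ≤ PN ≤ 1.000

Let p₁ = 0.867, p₀ = 0.108.
Under exogeneity alone the bounds on PN are max{0,(p₁−p₀)/p₁} ≤ PN ≤ min{1,(1−p₀)/p₁}.
  lower = (p₁ − p₀)/p₁ = 0.759 / 0.867 ≈ 0.8754
  upper = min{1, (1 − p₀)/p₁} = 0.892 / 0.867 ≈ 1.0288 → capped at 1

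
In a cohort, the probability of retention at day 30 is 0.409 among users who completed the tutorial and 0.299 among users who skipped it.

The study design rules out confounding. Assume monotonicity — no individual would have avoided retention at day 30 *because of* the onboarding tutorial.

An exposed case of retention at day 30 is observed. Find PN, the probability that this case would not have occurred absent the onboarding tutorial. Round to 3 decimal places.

PN ≈ 0.269

Let p₁ = 0.409, p₀ = 0.299.
Under exogeneity and monotonicity, PN = (p₁ − p₀) / p₁.
PN = (0.409 − 0.299) / 0.409 = 0.11 / 0.409 ≈ 0.2689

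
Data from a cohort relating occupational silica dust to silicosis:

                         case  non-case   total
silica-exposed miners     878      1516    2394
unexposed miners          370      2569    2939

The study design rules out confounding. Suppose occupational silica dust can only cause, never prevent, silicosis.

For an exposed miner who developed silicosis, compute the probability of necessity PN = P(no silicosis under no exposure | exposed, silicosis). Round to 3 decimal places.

PN ≈ 0.657

p₁ = P(outcome | exposed) = 878/2394 = 0.36675
p₀ = P(outcome | unexposed) = 370/2939 = 0.12589
Under exogeneity and monotonicity, PN = (p₁ − p₀)/p₁.
PN = (0.36675 − 0.12589) / 0.36675 ≈ 0.6567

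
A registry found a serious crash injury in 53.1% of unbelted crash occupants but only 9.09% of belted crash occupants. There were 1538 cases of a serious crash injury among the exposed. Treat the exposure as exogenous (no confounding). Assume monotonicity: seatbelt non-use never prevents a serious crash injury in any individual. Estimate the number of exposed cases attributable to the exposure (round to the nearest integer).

about 1275 cases

p₁ = 0.531, p₀ = 0.0909.
PN = (p₁ − p₀)/p₁ = (0.531 − 0.0909) / 0.531 ≈ 0.82881.
Attributable cases ≈ PN × (exposed cases) = 0.82881 × 1538 ≈ 1274.72.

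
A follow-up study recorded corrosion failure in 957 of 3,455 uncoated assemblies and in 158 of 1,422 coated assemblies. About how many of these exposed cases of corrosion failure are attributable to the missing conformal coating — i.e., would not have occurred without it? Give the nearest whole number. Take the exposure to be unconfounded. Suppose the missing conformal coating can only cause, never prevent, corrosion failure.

p₁ = P(outcome | exposed) = 957/3455 = 0.27699
p₀ = P(outcome | unexposed) = 158/1422 = 0.11111
PN = (p₁ − p₀)/p₁ = (0.27699 − 0.11111) / 0.27699 ≈ 0.59886.
Attributable cases ≈ PN × (exposed cases) = 0.59886 × 957 ≈ 573.11.

about 573 cases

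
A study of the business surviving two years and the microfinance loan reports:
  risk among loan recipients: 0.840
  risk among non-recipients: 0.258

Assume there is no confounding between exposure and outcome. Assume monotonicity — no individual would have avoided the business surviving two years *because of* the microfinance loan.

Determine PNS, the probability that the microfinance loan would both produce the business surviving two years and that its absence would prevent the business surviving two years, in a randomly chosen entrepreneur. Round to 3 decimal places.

PNS ≈ 0.582

Let p₁ = 0.84, p₀ = 0.258.
Under exogeneity and monotonicity, PNS = p₁ − p₀.
PNS = 0.84 − 0.258 = 0.582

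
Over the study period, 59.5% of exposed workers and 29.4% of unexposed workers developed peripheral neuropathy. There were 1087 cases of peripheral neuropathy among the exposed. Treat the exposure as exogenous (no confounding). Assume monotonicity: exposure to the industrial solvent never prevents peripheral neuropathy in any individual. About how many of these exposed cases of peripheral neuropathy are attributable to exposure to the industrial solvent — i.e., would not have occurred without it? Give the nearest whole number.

about 550 cases

p₁ = 0.595, p₀ = 0.294.
PN = (p₁ − p₀)/p₁ = (0.595 − 0.294) / 0.595 ≈ 0.50588.
Attributable cases ≈ PN × (exposed cases) = 0.50588 × 1087 ≈ 549.89.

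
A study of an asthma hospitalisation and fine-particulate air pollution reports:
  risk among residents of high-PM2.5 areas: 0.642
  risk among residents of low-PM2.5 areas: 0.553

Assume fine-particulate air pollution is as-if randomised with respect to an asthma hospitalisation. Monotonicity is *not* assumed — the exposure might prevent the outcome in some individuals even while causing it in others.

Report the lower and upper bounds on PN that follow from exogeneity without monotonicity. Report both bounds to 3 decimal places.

Let p₁ = 0.642, p₀ = 0.553.
Under exogeneity alone the bounds on PN are max{0,(p₁−p₀)/p₁} ≤ PN ≤ min{1,(1−p₀)/p₁}.
  lower = (p₁ − p₀)/p₁ = 0.089 / 0.642 ≈ 0.1386
  upper = min{1, (1 − p₀)/p₁} = 0.447 / 0.642 ≈ 0.6963

0.139 ≤ PN ≤ 0.696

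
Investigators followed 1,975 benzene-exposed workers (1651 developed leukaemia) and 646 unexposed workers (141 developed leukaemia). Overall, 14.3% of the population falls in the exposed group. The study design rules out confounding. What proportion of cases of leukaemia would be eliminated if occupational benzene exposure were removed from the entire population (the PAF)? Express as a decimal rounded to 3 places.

PAF ≈ 0.288

p₁ = P(outcome | exposed) = 1651/1975 = 0.83595
p₀ = P(outcome | unexposed) = 141/646 = 0.21827
Overall risk P(Y=1) = π·p₁ + (1−π)·p₀ = 0.143×0.83595 + 0.857×0.21827 = 0.30659.
Under exogeneity, PAF = [P(Y=1) − p₀] / P(Y=1).
PAF = (0.30659 − 0.21827) / 0.30659 ≈ 0.2881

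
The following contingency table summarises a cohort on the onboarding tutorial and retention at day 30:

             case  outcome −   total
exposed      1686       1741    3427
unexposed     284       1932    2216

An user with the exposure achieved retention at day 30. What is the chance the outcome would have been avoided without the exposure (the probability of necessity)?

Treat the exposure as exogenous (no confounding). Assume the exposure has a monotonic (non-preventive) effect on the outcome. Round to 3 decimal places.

p₁ = P(outcome | exposed) = 1686/3427 = 0.49198
p₀ = P(outcome | unexposed) = 284/2216 = 0.12816
Under exogeneity and monotonicity, PN = (p₁ − p₀)/p₁.
PN = (0.49198 − 0.12816) / 0.49198 ≈ 0.7395

PN ≈ 0.740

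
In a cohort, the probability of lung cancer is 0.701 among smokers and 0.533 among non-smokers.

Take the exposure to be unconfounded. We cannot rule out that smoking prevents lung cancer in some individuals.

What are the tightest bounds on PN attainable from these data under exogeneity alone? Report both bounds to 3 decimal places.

0.240 ≤ PN ≤ 0.666

Let p₁ = 0.701, p₀ = 0.533.
Under exogeneity alone the bounds on PN are max{0,(p₁−p₀)/p₁} ≤ PN ≤ min{1,(1−p₀)/p₁}.
  lower = (p₁ − p₀)/p₁ = 0.168 / 0.701 ≈ 0.2397
  upper = min{1, (1 − p₀)/p₁} = 0.467 / 0.701 ≈ 0.6662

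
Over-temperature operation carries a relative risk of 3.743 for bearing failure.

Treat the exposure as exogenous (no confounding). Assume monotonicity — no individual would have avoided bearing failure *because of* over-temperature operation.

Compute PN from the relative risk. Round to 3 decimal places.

PN ≈ 0.733

Under exogeneity and monotonicity, PN = (RR − 1) / RR = 1 − 1/RR.
PN = (3.743 − 1) / 3.743 = 2.743 / 3.743 ≈ 0.7328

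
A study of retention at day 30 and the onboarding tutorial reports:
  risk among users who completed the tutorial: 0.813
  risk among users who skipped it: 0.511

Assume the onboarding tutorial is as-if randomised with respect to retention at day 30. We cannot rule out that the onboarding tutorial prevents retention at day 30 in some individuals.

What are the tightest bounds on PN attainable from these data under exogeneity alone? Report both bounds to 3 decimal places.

0.371 ≤ PN ≤ 0.601

Let p₁ = 0.813, p₀ = 0.511.
Under exogeneity alone the bounds on PN are max{0,(p₁−p₀)/p₁} ≤ PN ≤ min{1,(1−p₀)/p₁}.
  lower = (p₁ − p₀)/p₁ = 0.302 / 0.813 ≈ 0.3715
  upper = min{1, (1 − p₀)/p₁} = 0.489 / 0.813 ≈ 0.6015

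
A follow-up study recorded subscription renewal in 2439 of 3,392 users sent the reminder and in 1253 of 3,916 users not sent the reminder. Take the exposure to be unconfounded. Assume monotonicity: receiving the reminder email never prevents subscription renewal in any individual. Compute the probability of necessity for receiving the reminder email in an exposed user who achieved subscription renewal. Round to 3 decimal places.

p₁ = P(outcome | exposed) = 2439/3392 = 0.71904
p₀ = P(outcome | unexposed) = 1253/3916 = 0.31997
Under exogeneity and monotonicity, PN = (p₁ − p₀) / p₁.
PN = (0.71904 − 0.31997) / 0.71904 = 0.39908 / 0.71904 ≈ 0.5550

PN ≈ 0.555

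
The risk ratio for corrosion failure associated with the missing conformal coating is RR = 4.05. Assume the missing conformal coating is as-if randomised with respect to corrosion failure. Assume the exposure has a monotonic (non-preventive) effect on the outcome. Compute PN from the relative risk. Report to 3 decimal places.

PN ≈ 0.753

Under exogeneity and monotonicity, PN = (RR − 1) / RR = 1 − 1/RR.
PN = (4.05 − 1) / 4.05 = 3.05 / 4.05 ≈ 0.7531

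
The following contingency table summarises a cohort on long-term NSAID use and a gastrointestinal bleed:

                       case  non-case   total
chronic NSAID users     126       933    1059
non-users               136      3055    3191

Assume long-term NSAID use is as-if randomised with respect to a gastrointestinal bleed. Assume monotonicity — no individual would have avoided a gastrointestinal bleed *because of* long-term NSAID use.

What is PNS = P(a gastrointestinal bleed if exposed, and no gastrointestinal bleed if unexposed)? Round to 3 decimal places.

p₁ = P(outcome | exposed) = 126/1059 = 0.11898
p₀ = P(outcome | unexposed) = 136/3191 = 0.04262
Under exogeneity and monotonicity, PNS = p₁ − p₀.
PNS = 0.11898 − 0.04262 = 0.07636

PNS ≈ 0.076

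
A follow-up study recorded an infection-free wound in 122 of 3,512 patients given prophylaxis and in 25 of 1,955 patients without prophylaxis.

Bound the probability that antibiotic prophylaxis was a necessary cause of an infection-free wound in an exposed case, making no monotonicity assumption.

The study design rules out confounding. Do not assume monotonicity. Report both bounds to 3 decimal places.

p₁ = P(outcome | exposed) = 122/3512 = 0.034738
p₀ = P(outcome | unexposed) = 25/1955 = 0.012788
Under exogeneity alone the bounds on PN are max{0,(p₁−p₀)/p₁} ≤ PN ≤ min{1,(1−p₀)/p₁}.
  lower = (p₁ − p₀)/p₁ = 0.02195 / 0.034738 ≈ 0.6319
  upper = min{1, (1 − p₀)/p₁} = 0.98721 / 0.034738 ≈ 28.4188 → capped at 1

0.632 ≤ PN ≤ 1.000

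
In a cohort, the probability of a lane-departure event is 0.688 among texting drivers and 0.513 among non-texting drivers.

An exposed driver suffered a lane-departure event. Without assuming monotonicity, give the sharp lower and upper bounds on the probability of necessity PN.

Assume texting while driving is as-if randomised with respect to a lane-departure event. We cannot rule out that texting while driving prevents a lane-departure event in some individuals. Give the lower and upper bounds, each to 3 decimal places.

Let p₁ = 0.688, p₀ = 0.513.
Under exogeneity alone the bounds on PN are max{0,(p₁−p₀)/p₁} ≤ PN ≤ min{1,(1−p₀)/p₁}.
  lower = (p₁ − p₀)/p₁ = 0.175 / 0.688 ≈ 0.2544
  upper = min{1, (1 − p₀)/p₁} = 0.487 / 0.688 ≈ 0.7078

0.254 ≤ PN ≤ 0.708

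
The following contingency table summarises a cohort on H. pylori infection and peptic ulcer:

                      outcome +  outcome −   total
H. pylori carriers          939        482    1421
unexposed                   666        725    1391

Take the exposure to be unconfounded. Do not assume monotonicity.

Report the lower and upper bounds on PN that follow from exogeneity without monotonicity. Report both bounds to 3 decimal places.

0.275 ≤ PN ≤ 0.789

p₁ = P(outcome | exposed) = 939/1421 = 0.6608
p₀ = P(outcome | unexposed) = 666/1391 = 0.47879
Under exogeneity alone the bounds on PN are max{0,(p₁−p₀)/p₁} ≤ PN ≤ min{1,(1−p₀)/p₁}.
  lower = (p₁ − p₀)/p₁ = 0.18201 / 0.6608 ≈ 0.2754
  upper = min{1, (1 − p₀)/p₁} = 0.52121 / 0.6608 ≈ 0.7887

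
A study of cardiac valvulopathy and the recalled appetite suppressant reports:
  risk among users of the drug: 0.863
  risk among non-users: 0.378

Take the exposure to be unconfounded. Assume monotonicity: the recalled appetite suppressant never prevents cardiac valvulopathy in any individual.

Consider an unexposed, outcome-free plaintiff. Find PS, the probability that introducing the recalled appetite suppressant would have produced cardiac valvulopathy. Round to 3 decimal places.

Let p₁ = 0.863, p₀ = 0.378.
Under exogeneity and monotonicity, PS = (p₁ − p₀) / (1 − p₀).
PS = (0.863 − 0.378) / (1 − 0.378) = 0.485 / 0.622 ≈ 0.7797

PS ≈ 0.780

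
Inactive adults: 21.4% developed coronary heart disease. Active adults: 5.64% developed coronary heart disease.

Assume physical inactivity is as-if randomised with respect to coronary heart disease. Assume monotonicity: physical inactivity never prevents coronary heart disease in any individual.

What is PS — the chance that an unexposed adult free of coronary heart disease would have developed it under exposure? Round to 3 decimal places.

PS ≈ 0.167

p₁ = 0.214, p₀ = 0.0564.
Under exogeneity and monotonicity, PS = (p₁ − p₀) / (1 − p₀).
PS = (0.214 − 0.0564) / (1 − 0.0564) = 0.1576 / 0.9436 ≈ 0.1670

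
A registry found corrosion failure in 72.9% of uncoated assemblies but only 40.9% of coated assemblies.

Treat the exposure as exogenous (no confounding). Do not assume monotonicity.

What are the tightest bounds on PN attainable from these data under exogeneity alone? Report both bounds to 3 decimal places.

0.439 ≤ PN ≤ 0.811

p₁ = 0.729, p₀ = 0.409.
Under exogeneity alone the bounds on PN are max{0,(p₁−p₀)/p₁} ≤ PN ≤ min{1,(1−p₀)/p₁}.
  lower = (p₁ − p₀)/p₁ = 0.32 / 0.729 ≈ 0.4390
  upper = min{1, (1 − p₀)/p₁} = 0.591 / 0.729 ≈ 0.8107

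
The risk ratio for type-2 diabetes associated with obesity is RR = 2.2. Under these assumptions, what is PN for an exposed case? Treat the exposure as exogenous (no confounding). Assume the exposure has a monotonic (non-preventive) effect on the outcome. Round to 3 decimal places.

Under exogeneity and monotonicity, PN = (RR − 1) / RR = 1 − 1/RR.
PN = (2.2 − 1) / 2.2 = 1.2 / 2.2 ≈ 0.5455

PN ≈ 0.545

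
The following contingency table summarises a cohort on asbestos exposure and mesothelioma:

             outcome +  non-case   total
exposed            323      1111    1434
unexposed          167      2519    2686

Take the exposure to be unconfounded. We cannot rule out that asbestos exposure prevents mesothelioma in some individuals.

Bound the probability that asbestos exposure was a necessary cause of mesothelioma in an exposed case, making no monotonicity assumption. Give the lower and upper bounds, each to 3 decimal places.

0.724 ≤ PN ≤ 1.000

p₁ = P(outcome | exposed) = 323/1434 = 0.22524
p₀ = P(outcome | unexposed) = 167/2686 = 0.062174
Under exogeneity alone the bounds on PN are max{0,(p₁−p₀)/p₁} ≤ PN ≤ min{1,(1−p₀)/p₁}.
  lower = (p₁ − p₀)/p₁ = 0.16307 / 0.22524 ≈ 0.7240
  upper = min{1, (1 − p₀)/p₁} = 0.93783 / 0.22524 ≈ 4.1636 → capped at 1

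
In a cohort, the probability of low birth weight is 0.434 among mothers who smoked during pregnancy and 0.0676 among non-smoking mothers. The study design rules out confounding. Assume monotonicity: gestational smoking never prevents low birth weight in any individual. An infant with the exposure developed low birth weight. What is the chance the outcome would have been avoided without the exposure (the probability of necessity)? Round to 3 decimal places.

Let p₁ = 0.434, p₀ = 0.0676.
Under exogeneity and monotonicity, PN = (p₁ − p₀) / p₁.
PN = (0.434 − 0.0676) / 0.434 = 0.3664 / 0.434 ≈ 0.8442

PN ≈ 0.844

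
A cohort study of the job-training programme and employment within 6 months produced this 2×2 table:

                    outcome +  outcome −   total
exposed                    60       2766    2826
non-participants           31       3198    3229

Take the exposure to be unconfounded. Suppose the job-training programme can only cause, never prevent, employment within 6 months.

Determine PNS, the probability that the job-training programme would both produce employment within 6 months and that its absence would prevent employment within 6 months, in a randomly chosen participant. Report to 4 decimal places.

PNS ≈ 0.0116

p₁ = P(outcome | exposed) = 60/2826 = 0.021231
p₀ = P(outcome | unexposed) = 31/3229 = 0.0096005
Under exogeneity and monotonicity, PNS = p₁ − p₀.
PNS = 0.021231 − 0.0096005 = 0.011631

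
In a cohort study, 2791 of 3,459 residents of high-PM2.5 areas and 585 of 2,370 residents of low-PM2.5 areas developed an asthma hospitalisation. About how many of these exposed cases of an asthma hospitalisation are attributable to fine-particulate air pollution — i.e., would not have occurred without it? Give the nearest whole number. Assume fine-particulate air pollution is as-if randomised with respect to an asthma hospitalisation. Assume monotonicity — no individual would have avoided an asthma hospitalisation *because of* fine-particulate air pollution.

p₁ = P(outcome | exposed) = 2791/3459 = 0.80688
p₀ = P(outcome | unexposed) = 585/2370 = 0.24684
PN = (p₁ − p₀)/p₁ = (0.80688 − 0.24684) / 0.80688 ≈ 0.69409.
Attributable cases ≈ PN × (exposed cases) = 0.69409 × 2791 ≈ 1937.20.

about 1937 cases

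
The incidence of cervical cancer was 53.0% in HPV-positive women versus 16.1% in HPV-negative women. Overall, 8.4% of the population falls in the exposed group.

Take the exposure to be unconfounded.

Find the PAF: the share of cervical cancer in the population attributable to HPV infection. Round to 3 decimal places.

p₁ = 0.53, p₀ = 0.161.
Overall risk P(Y=1) = π·p₁ + (1−π)·p₀ = 0.084×0.53 + 0.916×0.161 = 0.192.
Under exogeneity, PAF = [P(Y=1) − p₀] / P(Y=1).
PAF = (0.192 − 0.161) / 0.192 ≈ 0.1614

PAF ≈ 0.161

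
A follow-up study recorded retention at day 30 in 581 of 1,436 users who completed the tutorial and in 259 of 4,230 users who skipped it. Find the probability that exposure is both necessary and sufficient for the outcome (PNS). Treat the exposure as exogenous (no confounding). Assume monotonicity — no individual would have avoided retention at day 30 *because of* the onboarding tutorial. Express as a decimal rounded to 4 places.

PNS ≈ 0.3434

p₁ = P(outcome | exposed) = 581/1436 = 0.4046
p₀ = P(outcome | unexposed) = 259/4230 = 0.061229
Under exogeneity and monotonicity, PNS = p₁ − p₀.
PNS = 0.4046 − 0.061229 = 0.34337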